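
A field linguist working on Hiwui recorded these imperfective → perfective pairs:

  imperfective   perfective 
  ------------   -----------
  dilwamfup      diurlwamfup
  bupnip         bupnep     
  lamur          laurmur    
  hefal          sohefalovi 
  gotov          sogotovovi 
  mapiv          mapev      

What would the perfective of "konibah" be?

sokonibahovi

dilwamfup and bupnip both end in -p yet inflect differently (diurlwamfup, bupnep), so the final letter is not what conditions the rule; the last vowel is.
"konibah" has last vowel 'a'. The one such stem in the data (hefal → sohefalovi) adds so- … -ovi around the stem, so the same rule applies.
The other patterns: stems whose last vowel is 'u' insert -ur- after the first vowel; stems whose last vowel is 'i' change the last vowel to 'e'.
So konibah → sokonibahovi.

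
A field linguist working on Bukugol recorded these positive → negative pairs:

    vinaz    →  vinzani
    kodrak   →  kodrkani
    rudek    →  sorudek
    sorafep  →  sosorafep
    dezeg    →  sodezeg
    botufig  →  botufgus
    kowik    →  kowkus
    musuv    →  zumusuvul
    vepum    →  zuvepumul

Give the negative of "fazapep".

sofazapep

kodrak and rudek both end in -k yet inflect differently (kodrkani, sorudek), so the final letter is not what conditions the rule; the last vowel is.
"fazapep" has last vowel 'e'. The stems whose last vowel is 'e' (rudek → sorudek, sorafep → sosorafep, dezeg → sodezeg) add the prefix so-.
So fazapep → sofazapep.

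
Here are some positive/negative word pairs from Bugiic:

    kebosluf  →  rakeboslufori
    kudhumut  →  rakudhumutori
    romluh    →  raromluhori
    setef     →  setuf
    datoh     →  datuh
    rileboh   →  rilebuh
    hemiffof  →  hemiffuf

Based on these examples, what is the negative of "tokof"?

tokuf

kebosluf and setef both end in -f yet inflect differently (rakeboslufori, setuf), so the final letter is not what conditions the rule; the last vowel is.
"tokof" has last vowel 'o'. The stems whose last vowel is 'o' (datoh → datuh, rileboh → rilebuh, hemiffof → hemiffuf) change the last vowel to 'u'.
The other pattern: stems whose last vowel is 'u' add ra- … -ori around the stem.
So tokof → tokuf.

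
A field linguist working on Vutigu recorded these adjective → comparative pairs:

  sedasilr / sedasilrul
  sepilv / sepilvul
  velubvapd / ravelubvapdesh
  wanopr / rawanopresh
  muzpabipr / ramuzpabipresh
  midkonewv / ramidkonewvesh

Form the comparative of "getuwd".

ragetuwdesh

sedasilr and wanopr both end in -r yet inflect differently (sedasilrul, rawanopresh), so the final letter is not what conditions the rule; the second-to-last letter is.
"getuwd" has second-to-last letter 'w'. The one such stem in the data (midkonewv → ramidkonewvesh) adds ra- … -esh around the stem, so the same rule applies.
So getuwd → ragetuwdesh.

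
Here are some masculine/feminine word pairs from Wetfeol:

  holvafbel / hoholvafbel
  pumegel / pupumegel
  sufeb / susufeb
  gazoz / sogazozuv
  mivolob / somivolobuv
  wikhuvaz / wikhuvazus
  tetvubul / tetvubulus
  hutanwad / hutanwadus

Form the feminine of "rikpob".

sorikpobuv

sufeb and mivolob both end in -b yet inflect differently (susufeb, somivolobuv), so the final letter is not what conditions the rule; the last vowel is.
"rikpob" has last vowel 'o'. The stems whose last vowel is 'o' (gazoz → sogazozuv, mivolob → somivolobuv) add so- … -uv around the stem.
The other patterns: stems whose last vowel is 'e' repeat the first consonant+vowel as a prefix; stems whose last vowel is 'a' or 'u' add -us.
So rikpob → sorikpobuv.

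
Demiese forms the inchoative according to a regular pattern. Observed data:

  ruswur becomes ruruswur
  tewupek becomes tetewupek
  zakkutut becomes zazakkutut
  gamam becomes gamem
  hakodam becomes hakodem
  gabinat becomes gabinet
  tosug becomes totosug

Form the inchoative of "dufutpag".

gabinat and zakkutut both end in -t yet inflect differently (gabinet, zazakkutut), so the final letter is not what conditions the rule; the last vowel is.
"dufutpag" has last vowel 'a'. The stems whose last vowel is 'a' (hakodam → hakodem, gamam → gamem, gabinat → gabinet) change the last vowel to 'e'.
The other pattern: stems whose last vowel is 'e' or 'u' repeat the first consonant+vowel as a prefix.
So dufutpag → dufutpeg.

dufutpeg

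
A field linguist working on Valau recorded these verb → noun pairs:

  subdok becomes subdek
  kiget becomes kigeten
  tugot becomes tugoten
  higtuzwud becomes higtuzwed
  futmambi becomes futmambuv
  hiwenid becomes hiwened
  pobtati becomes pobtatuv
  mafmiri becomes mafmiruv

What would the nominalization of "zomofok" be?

tugot and subdok both have last vowel 'o' yet inflect differently (tugoten, subdek), so the last vowel is not what conditions the rule; the final letter is.
"zomofok" ends in -k. The one such stem in the data (subdok → subdek) changes the last vowel to 'e' (as do higtuzwud, hiwenid), so the same rule applies.
The other patterns: stems ending in -i drop the final letter and add -uv; stems ending in -t add -en.
So zomofok → zomofek.

zomofek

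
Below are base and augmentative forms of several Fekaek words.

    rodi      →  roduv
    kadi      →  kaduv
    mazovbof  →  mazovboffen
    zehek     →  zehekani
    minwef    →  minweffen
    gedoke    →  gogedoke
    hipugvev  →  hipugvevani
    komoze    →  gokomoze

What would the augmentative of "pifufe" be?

gopifufe

komoze and zehek both have last vowel 'e' yet inflect differently (gokomoze, zehekani), so the last vowel is not what conditions the rule; the final letter is.
"pifufe" ends in -e. The stems ending in -e (komoze → gokomoze, gedoke → gogedoke) add the prefix go-.
The other patterns: stems ending in -i drop the final letter and add -uv; stems ending in -k or -v add -ani; stems ending in -f double the final consonant and add -en.
So pifufe → gopifufe.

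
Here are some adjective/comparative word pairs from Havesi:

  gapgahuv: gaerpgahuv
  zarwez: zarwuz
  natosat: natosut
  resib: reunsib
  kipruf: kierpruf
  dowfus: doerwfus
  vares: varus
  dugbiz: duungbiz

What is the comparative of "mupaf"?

mupuf

vares and dowfus both end in -s yet inflect differently (varus, doerwfus), so the final letter is not what conditions the rule; the last vowel is.
"mupaf" has last vowel 'a'. The one such stem in the data (natosat → natosut) changes the last vowel to 'u' (as do vares, zarwez), so the same rule applies.
So mupaf → mupuf.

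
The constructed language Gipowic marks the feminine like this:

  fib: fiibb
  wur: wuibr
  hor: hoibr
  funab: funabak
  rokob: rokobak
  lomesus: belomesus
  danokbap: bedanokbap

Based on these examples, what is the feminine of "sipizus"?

fib and funab both end in -b yet inflect differently (fiibb, funabak), so the final letter is not what conditions the rule; the number of vowels is.
"sipizus" has 3 vowels. The stems with 3 vowels (lomesus → belomesus, danokbap → bedanokbap) add the prefix be-.
The other patterns: stems with 1 vowel insert -ib- after the first vowel; stems with 2 vowels add -ak.
So sipizus → besipizus.

besipizus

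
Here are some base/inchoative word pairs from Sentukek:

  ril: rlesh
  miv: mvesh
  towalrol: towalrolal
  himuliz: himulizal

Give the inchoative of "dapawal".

ril and towalrol both end in -l yet inflect differently (rlesh, towalrolal), so the final letter is not what conditions the rule; the number of vowels is.
"dapawal" has 3 vowels. The stems with 3 vowels (towalrol → towalrolal, himuliz → himulizal) add -al.
So dapawal → dapawalal.

dapawalal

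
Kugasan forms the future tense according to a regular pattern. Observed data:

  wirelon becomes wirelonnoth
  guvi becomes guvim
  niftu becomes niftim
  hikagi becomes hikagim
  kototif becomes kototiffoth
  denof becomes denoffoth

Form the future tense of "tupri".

kototif and guvi both have last vowel 'i' yet inflect differently (kototiffoth, guvim), so the last vowel is not what conditions the rule; whether the stem ends in a vowel or a consonant is.
"tupri" ends in a vowel. The stems ending in a vowel (guvi → guvim, hikagi → hikagim, niftu → niftim) drop the final letter and add -im.
The other pattern: stems ending in a consonant double the final consonant and add -oth.
So tupri → tuprim.

tuprim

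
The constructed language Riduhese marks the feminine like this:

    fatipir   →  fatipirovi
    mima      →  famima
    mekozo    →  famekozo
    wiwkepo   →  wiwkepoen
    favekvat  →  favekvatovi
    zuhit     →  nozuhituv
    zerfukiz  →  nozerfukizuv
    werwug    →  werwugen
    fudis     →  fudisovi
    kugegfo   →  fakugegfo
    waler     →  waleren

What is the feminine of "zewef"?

zuhit and favekvat both end in -t yet inflect differently (nozuhituv, favekvatovi), so the final letter is not what conditions the rule; the first letter is.
"zewef" begins with z-. The stems beginning with z- (zerfukiz → nozerfukizuv, zuhit → nozuhituv) add no- … -uv around the stem.
So zewef → nozewefuv.

nozewefuv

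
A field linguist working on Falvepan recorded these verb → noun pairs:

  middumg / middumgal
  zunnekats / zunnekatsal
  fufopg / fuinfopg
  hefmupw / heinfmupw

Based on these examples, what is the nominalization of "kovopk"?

koinvopk

middumg and fufopg both end in -g yet inflect differently (middumgal, fuinfopg), so the final letter is not what conditions the rule; the second-to-last letter is.
"kovopk" has second-to-last letter 'p'. The stems whose second-to-last letter is 'p' (fufopg → fuinfopg, hefmupw → heinfmupw) insert -in- after the first vowel.
So kovopk → koinvopk.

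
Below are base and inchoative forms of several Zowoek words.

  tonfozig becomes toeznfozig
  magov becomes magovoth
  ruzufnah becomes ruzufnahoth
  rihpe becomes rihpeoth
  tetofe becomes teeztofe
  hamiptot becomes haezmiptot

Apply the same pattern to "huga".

huezga

tetofe and rihpe both end in -e yet inflect differently (teeztofe, rihpeoth), so the final letter is not what conditions the rule; the first letter is.
"huga" begins with h-. The one such stem in the data (hamiptot → haezmiptot) inserts -ez- after the first vowel (as do tetofe, tonfozig), so the same rule applies.
The other pattern: stems beginning with m- or r- add -oth.
So huga → huezga.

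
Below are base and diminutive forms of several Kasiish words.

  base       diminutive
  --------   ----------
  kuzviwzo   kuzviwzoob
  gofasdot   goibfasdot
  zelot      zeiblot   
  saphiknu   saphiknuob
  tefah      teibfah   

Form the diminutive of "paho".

pahoob

kuzviwzo and zelot both have last vowel 'o' yet inflect differently (kuzviwzoob, zeiblot), so the last vowel is not what conditions the rule; whether the stem ends in a vowel or a consonant is.
"paho" ends in a vowel. The stems ending in a vowel (saphiknu → saphiknuob, kuzviwzo → kuzviwzoob) add -ob.
The other pattern: stems ending in a consonant insert -ib- after the first vowel.
So paho → pahoob.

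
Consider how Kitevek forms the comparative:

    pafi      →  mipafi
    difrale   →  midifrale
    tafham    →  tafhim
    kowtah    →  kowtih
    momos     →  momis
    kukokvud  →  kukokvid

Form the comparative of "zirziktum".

pafi and tafham both have 2 vowels yet inflect differently (mipafi, tafhim), so the number of vowels is not what conditions the rule; whether the stem ends in a vowel or a consonant is.
"zirziktum" ends in a consonant. The stems ending in a consonant (tafham → tafhim, kowtah → kowtih, momos → momis) change the last vowel to 'i'.
The other pattern: stems ending in a vowel add the prefix mi-.
So zirziktum → zirziktim.

zirziktim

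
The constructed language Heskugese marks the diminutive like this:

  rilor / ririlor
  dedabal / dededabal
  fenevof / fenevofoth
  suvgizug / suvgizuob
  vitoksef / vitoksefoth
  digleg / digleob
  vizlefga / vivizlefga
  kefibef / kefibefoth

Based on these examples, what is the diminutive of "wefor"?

wewefor

"wefor" ends in -r. The one such stem in the data (rilor → ririlor) repeats the first consonant+vowel as a prefix (as do vizlefga, dedabal), so the same rule applies.
The other patterns: stems ending in -g drop the final letter and add -ob; stems ending in -f add -oth.
So wefor → wewefor.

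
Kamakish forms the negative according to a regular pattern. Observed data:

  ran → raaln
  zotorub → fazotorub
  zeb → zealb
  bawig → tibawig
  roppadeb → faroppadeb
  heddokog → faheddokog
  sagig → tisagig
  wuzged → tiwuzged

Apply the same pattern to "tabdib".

sagig and heddokog both end in -g yet inflect differently (tisagig, faheddokog), so the final letter is not what conditions the rule; the number of vowels is.
"tabdib" has 2 vowels. The stems with 2 vowels (wuzged → tiwuzged, sagig → tisagig, bawig → tibawig) add the prefix ti-.
The other patterns: stems with 1 vowel insert -al- after the first vowel; stems with 3 vowels add the prefix fa-.
So tabdib → titabdib.

titabdib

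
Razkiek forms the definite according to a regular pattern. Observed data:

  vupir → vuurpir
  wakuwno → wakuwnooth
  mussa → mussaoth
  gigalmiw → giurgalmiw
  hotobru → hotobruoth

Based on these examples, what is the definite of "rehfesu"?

"rehfesu" ends in a vowel. The stems ending in a vowel (wakuwno → wakuwnooth, hotobru → hotobruoth, mussa → mussaoth) add -oth.
So rehfesu → rehfesuoth.

rehfesuoth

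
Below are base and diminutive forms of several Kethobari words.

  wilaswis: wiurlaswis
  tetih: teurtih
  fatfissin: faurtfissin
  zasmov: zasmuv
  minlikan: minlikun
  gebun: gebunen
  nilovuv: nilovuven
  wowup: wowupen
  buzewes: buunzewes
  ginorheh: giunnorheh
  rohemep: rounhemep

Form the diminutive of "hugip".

fatfissin and minlikan both end in -n yet inflect differently (faurtfissin, minlikun), so the final letter is not what conditions the rule; the last vowel is.
"hugip" has last vowel 'i'. The stems whose last vowel is 'i' (wilaswis → wiurlaswis, tetih → teurtih, fatfissin → faurtfissin) insert -ur- after the first vowel.
So hugip → huurgip.

huurgip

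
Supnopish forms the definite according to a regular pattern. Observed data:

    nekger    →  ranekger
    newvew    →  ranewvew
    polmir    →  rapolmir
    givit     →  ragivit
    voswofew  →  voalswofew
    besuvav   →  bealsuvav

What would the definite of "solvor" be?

rasolvor

"solvor" has 2 vowels. The stems with 2 vowels (nekger → ranekger, newvew → ranewvew, polmir → rapolmir) add the prefix ra-.
So solvor → rasolvor.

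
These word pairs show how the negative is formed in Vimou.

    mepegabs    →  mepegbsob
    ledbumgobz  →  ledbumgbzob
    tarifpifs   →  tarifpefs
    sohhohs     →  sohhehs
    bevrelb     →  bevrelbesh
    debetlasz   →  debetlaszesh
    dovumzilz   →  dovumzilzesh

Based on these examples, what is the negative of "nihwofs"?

mepegabs and tarifpifs both end in -s yet inflect differently (mepegbsob, tarifpefs), so the final letter is not what conditions the rule; the second-to-last letter is.
"nihwofs" has second-to-last letter 'f'. The one such stem in the data (tarifpifs → tarifpefs) changes the last vowel to 'e' (as does sohhohs), so the same rule applies.
So nihwofs → nihwefs.

nihwefs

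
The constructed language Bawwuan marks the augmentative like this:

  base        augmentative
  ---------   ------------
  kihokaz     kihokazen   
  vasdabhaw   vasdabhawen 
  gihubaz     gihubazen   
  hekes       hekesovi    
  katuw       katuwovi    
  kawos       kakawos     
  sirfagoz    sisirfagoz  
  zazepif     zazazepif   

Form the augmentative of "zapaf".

"zapaf" has last vowel 'a'. The stems whose last vowel is 'a' (kihokaz → kihokazen, vasdabhaw → vasdabhawen, gihubaz → gihubazen) add -en.
So zapaf → zapafen.

zapafen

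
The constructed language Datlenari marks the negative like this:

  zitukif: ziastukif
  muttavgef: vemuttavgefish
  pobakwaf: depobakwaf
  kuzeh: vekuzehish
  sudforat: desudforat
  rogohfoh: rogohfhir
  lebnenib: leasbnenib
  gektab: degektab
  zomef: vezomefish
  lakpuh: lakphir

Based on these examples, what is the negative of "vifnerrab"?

muttavgef and zitukif both end in -f yet inflect differently (vemuttavgefish, ziastukif), so the final letter is not what conditions the rule; the last vowel is.
"vifnerrab" has last vowel 'a'. The stems whose last vowel is 'a' (pobakwaf → depobakwaf, gektab → degektab, sudforat → desudforat) add the prefix de-.
The other patterns: stems whose last vowel is 'e' add ve- … -ish around the stem; stems whose last vowel is 'i' insert -as- after the first vowel; stems whose last vowel is 'o' or 'u' delete the last vowel and add -ir.
So vifnerrab → devifnerrab.

devifnerrab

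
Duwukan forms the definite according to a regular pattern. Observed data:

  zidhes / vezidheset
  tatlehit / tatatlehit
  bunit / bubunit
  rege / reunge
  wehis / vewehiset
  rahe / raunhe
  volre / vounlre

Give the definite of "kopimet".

kokopimet

rahe and zidhes both have last vowel 'e' yet inflect differently (raunhe, vezidheset), so the last vowel is not what conditions the rule; the final letter is.
"kopimet" ends in -t. The stems ending in -t (bunit → bubunit, tatlehit → tatatlehit) repeat the first consonant+vowel as a prefix.
So kopimet → kokopimet.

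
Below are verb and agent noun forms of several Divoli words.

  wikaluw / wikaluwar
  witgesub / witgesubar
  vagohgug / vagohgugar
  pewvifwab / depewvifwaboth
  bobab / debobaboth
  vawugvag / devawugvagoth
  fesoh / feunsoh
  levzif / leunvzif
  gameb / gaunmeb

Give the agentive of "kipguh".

witgesub and pewvifwab both end in -b yet inflect differently (witgesubar, depewvifwaboth), so the final letter is not what conditions the rule; the last vowel is.
"kipguh" has last vowel 'u'. The stems whose last vowel is 'u' (wikaluw → wikaluwar, witgesub → witgesubar, vagohgug → vagohgugar) add -ar.
So kipguh → kipguhar.

kipguhar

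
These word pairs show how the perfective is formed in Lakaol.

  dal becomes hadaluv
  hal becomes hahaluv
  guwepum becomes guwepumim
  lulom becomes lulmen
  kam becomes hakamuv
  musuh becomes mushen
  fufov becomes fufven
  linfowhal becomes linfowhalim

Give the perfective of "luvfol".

luvflen

kam and lulom both end in -m yet inflect differently (hakamuv, lulmen), so the final letter is not what conditions the rule; the number of vowels is.
"luvfol" has 2 vowels. The stems with 2 vowels (musuh → mushen, lulom → lulmen, fufov → fufven) delete the last vowel and add -en.
The other patterns: stems with 1 vowel add ha- … -uv around the stem; stems with 3 vowels add -im.
So luvfol → luvflen.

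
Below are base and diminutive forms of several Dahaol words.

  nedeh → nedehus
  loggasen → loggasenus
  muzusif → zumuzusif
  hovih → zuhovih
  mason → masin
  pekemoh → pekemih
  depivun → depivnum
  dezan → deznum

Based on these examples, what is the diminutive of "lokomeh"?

nedeh and hovih both end in -h yet inflect differently (nedehus, zuhovih), so the final letter is not what conditions the rule; the last vowel is.
"lokomeh" has last vowel 'e'. The stems whose last vowel is 'e' (nedeh → nedehus, loggasen → loggasenus) add -us.
So lokomeh → lokomehus.

lokomehus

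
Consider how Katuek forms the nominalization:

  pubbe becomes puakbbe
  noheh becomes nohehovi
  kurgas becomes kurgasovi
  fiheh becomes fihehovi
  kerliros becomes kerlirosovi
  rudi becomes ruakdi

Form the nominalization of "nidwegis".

fiheh and pubbe both have last vowel 'e' yet inflect differently (fihehovi, puakbbe), so the last vowel is not what conditions the rule; whether the stem ends in a vowel or a consonant is.
"nidwegis" ends in a consonant. The stems ending in a consonant (kurgas → kurgasovi, kerliros → kerlirosovi, fiheh → fihehovi) add -ovi.
The other pattern: stems ending in a vowel insert -ak- after the first vowel.
So nidwegis → nidwegisovi.

nidwegisovi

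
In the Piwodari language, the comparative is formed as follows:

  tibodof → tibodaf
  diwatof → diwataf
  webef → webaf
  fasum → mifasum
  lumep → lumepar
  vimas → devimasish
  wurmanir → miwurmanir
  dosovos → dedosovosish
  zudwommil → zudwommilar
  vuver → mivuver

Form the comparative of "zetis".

dezetisish

"zetis" ends in -s. The stems ending in -s (dosovos → dedosovosish, vimas → devimasish) add de- … -ish around the stem.
So zetis → dezetisish.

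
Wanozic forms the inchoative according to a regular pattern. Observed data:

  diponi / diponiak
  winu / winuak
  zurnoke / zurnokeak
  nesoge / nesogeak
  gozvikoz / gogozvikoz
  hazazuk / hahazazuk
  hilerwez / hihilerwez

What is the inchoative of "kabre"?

kabreak

winu and hazazuk both have last vowel 'u' yet inflect differently (winuak, hahazazuk), so the last vowel is not what conditions the rule; whether the stem ends in a vowel or a consonant is.
"kabre" ends in a vowel. The stems ending in a vowel (diponi → diponiak, winu → winuak, zurnoke → zurnokeak) add -ak.
The other pattern: stems ending in a consonant repeat the first consonant+vowel as a prefix.
So kabre → kabreak.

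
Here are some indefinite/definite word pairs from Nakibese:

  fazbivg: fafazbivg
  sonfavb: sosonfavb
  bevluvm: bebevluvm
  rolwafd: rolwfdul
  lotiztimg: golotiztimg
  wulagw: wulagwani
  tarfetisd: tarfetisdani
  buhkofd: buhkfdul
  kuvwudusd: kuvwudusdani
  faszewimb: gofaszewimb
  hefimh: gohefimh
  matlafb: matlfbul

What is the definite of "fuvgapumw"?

fazbivg and lotiztimg both end in -g yet inflect differently (fafazbivg, golotiztimg), so the final letter is not what conditions the rule; the second-to-last letter is.
"fuvgapumw" has second-to-last letter 'm'. The stems whose second-to-last letter is 'm' (lotiztimg → golotiztimg, hefimh → gohefimh, faszewimb → gofaszewimb) add the prefix go-.
The other patterns: stems whose second-to-last letter is 'v' repeat the first consonant+vowel as a prefix; stems whose second-to-last letter is 'f' delete the last vowel and add -ul; stems whose second-to-last letter is 'g' or 's' add -ani.
So fuvgapumw → gofuvgapumw.

gofuvgapumw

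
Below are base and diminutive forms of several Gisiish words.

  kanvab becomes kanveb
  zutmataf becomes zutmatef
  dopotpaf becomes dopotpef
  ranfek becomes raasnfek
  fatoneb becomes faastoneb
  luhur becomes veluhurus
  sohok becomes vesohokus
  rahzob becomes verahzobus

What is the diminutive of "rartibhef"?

raasrtibhef

kanvab and fatoneb both end in -b yet inflect differently (kanveb, faastoneb), so the final letter is not what conditions the rule; the last vowel is.
"rartibhef" has last vowel 'e'. The stems whose last vowel is 'e' (ranfek → raasnfek, fatoneb → faastoneb) insert -as- after the first vowel.
So rartibhef → raasrtibhef.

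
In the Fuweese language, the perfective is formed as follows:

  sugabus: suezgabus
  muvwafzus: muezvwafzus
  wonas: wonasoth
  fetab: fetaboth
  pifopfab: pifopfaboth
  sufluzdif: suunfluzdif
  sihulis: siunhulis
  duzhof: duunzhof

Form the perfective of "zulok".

zuunlok

sugabus and wonas both end in -s yet inflect differently (suezgabus, wonasoth), so the final letter is not what conditions the rule; the last vowel is.
"zulok" has last vowel 'o'. The one such stem in the data (duzhof → duunzhof) inserts -un- after the first vowel (as do sufluzdif, sihulis), so the same rule applies.
The other patterns: stems whose last vowel is 'u' insert -ez- after the first vowel; stems whose last vowel is 'a' add -oth.
So zulok → zuunlok.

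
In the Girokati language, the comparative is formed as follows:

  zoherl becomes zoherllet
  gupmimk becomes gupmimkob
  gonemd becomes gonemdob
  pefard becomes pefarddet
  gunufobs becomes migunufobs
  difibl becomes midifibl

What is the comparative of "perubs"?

gonemd and pefard both end in -d yet inflect differently (gonemdob, pefarddet), so the final letter is not what conditions the rule; the second-to-last letter is.
"perubs" has second-to-last letter 'b'. The stems whose second-to-last letter is 'b' (difibl → midifibl, gunufobs → migunufobs) add the prefix mi-.
So perubs → miperubs.

miperubs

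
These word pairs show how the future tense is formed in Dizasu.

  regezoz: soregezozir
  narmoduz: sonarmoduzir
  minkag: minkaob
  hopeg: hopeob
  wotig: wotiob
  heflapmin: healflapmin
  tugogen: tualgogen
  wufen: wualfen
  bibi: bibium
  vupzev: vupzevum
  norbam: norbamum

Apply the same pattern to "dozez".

wotig and heflapmin both have last vowel 'i' yet inflect differently (wotiob, healflapmin), so the last vowel is not what conditions the rule; the final letter is.
"dozez" ends in -z. The stems ending in -z (regezoz → soregezozir, narmoduz → sonarmoduzir) add so- … -ir around the stem.
The other patterns: stems ending in -g drop the final letter and add -ob; stems ending in -n insert -al- after the first vowel; stems ending in -i, -m or -v add -um.
So dozez → sodozezir.

sodozezir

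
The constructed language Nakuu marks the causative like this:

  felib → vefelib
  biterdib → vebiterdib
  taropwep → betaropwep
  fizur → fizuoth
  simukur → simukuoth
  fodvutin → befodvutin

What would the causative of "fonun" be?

befonun

felib and fodvutin both have last vowel 'i' yet inflect differently (vefelib, befodvutin), so the last vowel is not what conditions the rule; the final letter is.
"fonun" ends in -n. The one such stem in the data (fodvutin → befodvutin) adds the prefix be-, so the same rule applies.
The other patterns: stems ending in -b add the prefix ve-; stems ending in -r drop the final letter and add -oth.
So fonun → befonun.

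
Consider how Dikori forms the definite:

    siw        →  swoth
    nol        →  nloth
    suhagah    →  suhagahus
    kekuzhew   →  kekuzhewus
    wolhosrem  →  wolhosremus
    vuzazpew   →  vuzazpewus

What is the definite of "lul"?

lloth

siw and kekuzhew both end in -w yet inflect differently (swoth, kekuzhewus), so the final letter is not what conditions the rule; the number of vowels is.
"lul" has 1 vowel. The stems with 1 vowel (siw → swoth, nol → nloth) delete the last vowel and add -oth.
The other pattern: stems with 3 vowels add -us.
So lul → lloth.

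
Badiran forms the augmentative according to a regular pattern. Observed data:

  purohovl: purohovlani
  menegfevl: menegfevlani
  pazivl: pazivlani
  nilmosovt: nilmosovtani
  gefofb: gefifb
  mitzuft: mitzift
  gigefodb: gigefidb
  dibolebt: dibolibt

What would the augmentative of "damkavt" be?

nilmosovt and mitzuft both end in -t yet inflect differently (nilmosovtani, mitzift), so the final letter is not what conditions the rule; the second-to-last letter is.
"damkavt" has second-to-last letter 'v'. The stems whose second-to-last letter is 'v' (purohovl → purohovlani, menegfevl → menegfevlani, pazivl → pazivlani) add -ani.
So damkavt → damkavtani.

damkavtani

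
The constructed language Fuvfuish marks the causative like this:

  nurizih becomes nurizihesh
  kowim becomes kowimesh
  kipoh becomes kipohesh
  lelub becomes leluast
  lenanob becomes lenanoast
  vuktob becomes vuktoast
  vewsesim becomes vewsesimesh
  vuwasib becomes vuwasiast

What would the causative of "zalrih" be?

zalrihesh

vuwasib and nurizih both have last vowel 'i' yet inflect differently (vuwasiast, nurizihesh), so the last vowel is not what conditions the rule; the final letter is.
"zalrih" ends in -h. The stems ending in -h (nurizih → nurizihesh, kipoh → kipohesh) add -esh.
The other pattern: stems ending in -b drop the final letter and add -ast.
So zalrih → zalrihesh.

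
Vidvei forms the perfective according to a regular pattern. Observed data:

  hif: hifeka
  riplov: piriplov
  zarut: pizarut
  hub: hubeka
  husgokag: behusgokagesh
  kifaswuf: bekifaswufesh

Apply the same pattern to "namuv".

pinamuv

hif and kifaswuf both end in -f yet inflect differently (hifeka, bekifaswufesh), so the final letter is not what conditions the rule; the number of vowels is.
"namuv" has 2 vowels. The stems with 2 vowels (zarut → pizarut, riplov → piriplov) add the prefix pi-.
So namuv → pinamuv.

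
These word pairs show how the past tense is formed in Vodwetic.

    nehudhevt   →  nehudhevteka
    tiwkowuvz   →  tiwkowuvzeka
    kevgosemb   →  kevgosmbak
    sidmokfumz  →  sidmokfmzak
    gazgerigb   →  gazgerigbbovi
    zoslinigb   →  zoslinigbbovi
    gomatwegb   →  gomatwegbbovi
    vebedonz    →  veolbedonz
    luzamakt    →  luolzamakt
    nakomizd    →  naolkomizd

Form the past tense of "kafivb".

kafivbeka

"kafivb" has second-to-last letter 'v'. The stems whose second-to-last letter is 'v' (nehudhevt → nehudhevteka, tiwkowuvz → tiwkowuvzeka) add -eka.
The other patterns: stems whose second-to-last letter is 'm' delete the last vowel and add -ak; stems whose second-to-last letter is 'g' double the final consonant and add -ovi; stems whose second-to-last letter is 'k', 'n' or 'z' insert -ol- after the first vowel.
So kafivb → kafivbeka.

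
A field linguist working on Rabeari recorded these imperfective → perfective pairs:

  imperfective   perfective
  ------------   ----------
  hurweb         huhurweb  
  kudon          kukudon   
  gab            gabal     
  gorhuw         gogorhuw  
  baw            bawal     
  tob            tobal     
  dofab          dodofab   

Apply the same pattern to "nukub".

gab and hurweb both end in -b yet inflect differently (gabal, huhurweb), so the final letter is not what conditions the rule; the number of vowels is.
"nukub" has 2 vowels. The stems with 2 vowels (hurweb → huhurweb, kudon → kukudon, dofab → dodofab) repeat the first consonant+vowel as a prefix.
So nukub → nunukub.

nunukub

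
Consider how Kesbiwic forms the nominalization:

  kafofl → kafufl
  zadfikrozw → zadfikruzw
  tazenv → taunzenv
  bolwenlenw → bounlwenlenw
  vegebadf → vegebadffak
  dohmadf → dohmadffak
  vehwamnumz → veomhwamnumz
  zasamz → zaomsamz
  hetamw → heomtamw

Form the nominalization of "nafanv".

naunfanv

"nafanv" has second-to-last letter 'n'. The stems whose second-to-last letter is 'n' (tazenv → taunzenv, bolwenlenw → bounlwenlenw) insert -un- after the first vowel.
So nafanv → naunfanv.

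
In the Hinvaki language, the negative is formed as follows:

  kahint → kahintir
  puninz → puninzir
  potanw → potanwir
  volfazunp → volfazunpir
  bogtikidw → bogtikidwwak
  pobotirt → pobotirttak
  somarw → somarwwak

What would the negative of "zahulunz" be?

potanw and bogtikidw both end in -w yet inflect differently (potanwir, bogtikidwwak), so the final letter is not what conditions the rule; the second-to-last letter is.
"zahulunz" has second-to-last letter 'n'. The stems whose second-to-last letter is 'n' (kahint → kahintir, puninz → puninzir, potanw → potanwir) add -ir.
The other pattern: stems whose second-to-last letter is 'd' or 'r' double the final consonant and add -ak.
So zahulunz → zahulunzir.

zahulunzir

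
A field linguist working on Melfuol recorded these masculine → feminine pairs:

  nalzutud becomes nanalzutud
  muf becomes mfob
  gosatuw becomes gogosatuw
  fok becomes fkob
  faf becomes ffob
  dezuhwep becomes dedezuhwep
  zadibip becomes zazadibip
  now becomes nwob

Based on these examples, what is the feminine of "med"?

mdob

gosatuw and now both end in -w yet inflect differently (gogosatuw, nwob), so the final letter is not what conditions the rule; the number of vowels is.
"med" has 1 vowel. The stems with 1 vowel (faf → ffob, muf → mfob, fok → fkob) delete the last vowel and add -ob.
So med → mdob.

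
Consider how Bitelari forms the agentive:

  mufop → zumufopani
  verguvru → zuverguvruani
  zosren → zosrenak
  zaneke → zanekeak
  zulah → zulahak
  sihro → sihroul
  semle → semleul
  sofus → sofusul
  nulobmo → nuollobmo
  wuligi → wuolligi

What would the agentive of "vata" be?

zaneke and semle both end in -e yet inflect differently (zanekeak, semleul), so the final letter is not what conditions the rule; the first letter is.
"vata" begins with v-. The one such stem in the data (verguvru → zuverguvruani) adds zu- … -ani around the stem, so the same rule applies.
So vata → zuvataani.

zuvataani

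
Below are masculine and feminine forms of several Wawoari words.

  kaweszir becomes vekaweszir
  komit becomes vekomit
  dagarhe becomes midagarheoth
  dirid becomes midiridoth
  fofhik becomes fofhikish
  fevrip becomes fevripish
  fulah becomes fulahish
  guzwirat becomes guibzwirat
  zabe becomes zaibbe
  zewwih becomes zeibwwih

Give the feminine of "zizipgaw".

ziibzipgaw

komit and guzwirat both end in -t yet inflect differently (vekomit, guibzwirat), so the final letter is not what conditions the rule; the first letter is.
"zizipgaw" begins with z-. The stems beginning with z- (zabe → zaibbe, zewwih → zeibwwih) insert -ib- after the first vowel.
The other patterns: stems beginning with k- add the prefix ve-; stems beginning with d- add mi- … -oth around the stem; stems beginning with f- add -ish.
So zizipgaw → ziibzipgaw.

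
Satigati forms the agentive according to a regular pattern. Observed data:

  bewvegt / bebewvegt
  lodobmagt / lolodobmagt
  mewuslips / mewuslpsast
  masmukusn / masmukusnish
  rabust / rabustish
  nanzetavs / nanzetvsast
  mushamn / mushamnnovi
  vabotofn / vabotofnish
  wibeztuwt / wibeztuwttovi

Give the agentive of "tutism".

mushamn and masmukusn both end in -n yet inflect differently (mushamnnovi, masmukusnish), so the final letter is not what conditions the rule; the second-to-last letter is.
"tutism" has second-to-last letter 's'. The stems whose second-to-last letter is 's' (masmukusn → masmukusnish, rabust → rabustish) add -ish.
So tutism → tutismish.

tutismish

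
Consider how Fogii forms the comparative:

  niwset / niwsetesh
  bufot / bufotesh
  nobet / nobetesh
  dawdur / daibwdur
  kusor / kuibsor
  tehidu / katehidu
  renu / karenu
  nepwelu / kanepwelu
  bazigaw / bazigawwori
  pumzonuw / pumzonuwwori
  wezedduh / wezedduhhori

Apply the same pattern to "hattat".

"hattat" ends in -t. The stems ending in -t (niwset → niwsetesh, bufot → bufotesh, nobet → nobetesh) add -esh.
The other patterns: stems ending in -r insert -ib- after the first vowel; stems ending in -u add the prefix ka-; stems ending in -h or -w double the final consonant and add -ori.
So hattat → hattatesh.

hattatesh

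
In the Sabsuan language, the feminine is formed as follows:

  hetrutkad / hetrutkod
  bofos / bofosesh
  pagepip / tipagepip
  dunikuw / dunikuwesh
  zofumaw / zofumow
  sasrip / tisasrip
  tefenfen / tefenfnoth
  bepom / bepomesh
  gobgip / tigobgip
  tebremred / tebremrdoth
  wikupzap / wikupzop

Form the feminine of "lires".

tebremred and hetrutkad both end in -d yet inflect differently (tebremrdoth, hetrutkod), so the final letter is not what conditions the rule; the last vowel is.
"lires" has last vowel 'e'. The stems whose last vowel is 'e' (tefenfen → tefenfnoth, tebremred → tebremrdoth) delete the last vowel and add -oth.
So lires → lirsoth.

lirsoth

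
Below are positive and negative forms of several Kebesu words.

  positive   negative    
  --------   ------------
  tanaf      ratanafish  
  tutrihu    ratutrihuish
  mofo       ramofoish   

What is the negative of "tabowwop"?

Every pair shown (tanaf → ratanafish, tutrihu → ratutrihuish, mofo → ramofoish) follows the same rule: add ra- … -ish around the stem.
So tabowwop → ratabowwopish.

ratabowwopish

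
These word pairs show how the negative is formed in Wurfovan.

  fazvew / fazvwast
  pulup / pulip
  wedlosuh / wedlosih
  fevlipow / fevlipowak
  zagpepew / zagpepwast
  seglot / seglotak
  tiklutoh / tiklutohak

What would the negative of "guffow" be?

wedlosuh and tiklutoh both end in -h yet inflect differently (wedlosih, tiklutohak), so the final letter is not what conditions the rule; the last vowel is.
"guffow" has last vowel 'o'. The stems whose last vowel is 'o' (seglot → seglotak, tiklutoh → tiklutohak, fevlipow → fevlipowak) add -ak.
The other patterns: stems whose last vowel is 'u' change the last vowel to 'i'; stems whose last vowel is 'e' delete the last vowel and add -ast.
So guffow → guffowak.

guffowak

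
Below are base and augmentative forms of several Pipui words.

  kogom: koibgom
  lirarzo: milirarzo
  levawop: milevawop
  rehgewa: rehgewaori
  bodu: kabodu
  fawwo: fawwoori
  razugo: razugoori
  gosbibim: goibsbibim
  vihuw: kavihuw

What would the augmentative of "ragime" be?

"ragime" begins with r-. The stems beginning with r- (rehgewa → rehgewaori, razugo → razugoori) add -ori.
So ragime → ragimeori.

ragimeori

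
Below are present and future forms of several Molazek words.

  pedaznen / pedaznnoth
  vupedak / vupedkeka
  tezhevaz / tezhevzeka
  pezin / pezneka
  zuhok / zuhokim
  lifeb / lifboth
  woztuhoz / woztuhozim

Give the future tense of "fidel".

fidloth

zuhok and vupedak both end in -k yet inflect differently (zuhokim, vupedkeka), so the final letter is not what conditions the rule; the last vowel is.
"fidel" has last vowel 'e'. The stems whose last vowel is 'e' (lifeb → lifboth, pedaznen → pedaznnoth) delete the last vowel and add -oth.
The other patterns: stems whose last vowel is 'o' add -im; stems whose last vowel is 'a' or 'i' delete the last vowel and add -eka.
So fidel → fidloth.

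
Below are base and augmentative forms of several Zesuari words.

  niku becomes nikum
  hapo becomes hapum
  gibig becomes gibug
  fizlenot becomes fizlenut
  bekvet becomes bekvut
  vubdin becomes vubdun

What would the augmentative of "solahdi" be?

hapo and fizlenot both have last vowel 'o' yet inflect differently (hapum, fizlenut), so the last vowel is not what conditions the rule; whether the stem ends in a vowel or a consonant is.
"solahdi" ends in a vowel. The stems ending in a vowel (niku → nikum, hapo → hapum) drop the final letter and add -um.
So solahdi → solahdum.

solahdum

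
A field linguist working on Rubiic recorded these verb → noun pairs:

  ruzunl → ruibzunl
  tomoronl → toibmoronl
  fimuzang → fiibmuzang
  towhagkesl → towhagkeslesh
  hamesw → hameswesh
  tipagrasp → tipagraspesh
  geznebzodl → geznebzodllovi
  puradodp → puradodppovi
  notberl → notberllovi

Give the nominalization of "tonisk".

toniskesh

ruzunl and towhagkesl both end in -l yet inflect differently (ruibzunl, towhagkeslesh), so the final letter is not what conditions the rule; the second-to-last letter is.
"tonisk" has second-to-last letter 's'. The stems whose second-to-last letter is 's' (towhagkesl → towhagkeslesh, hamesw → hameswesh, tipagrasp → tipagraspesh) add -esh.
So tonisk → toniskesh.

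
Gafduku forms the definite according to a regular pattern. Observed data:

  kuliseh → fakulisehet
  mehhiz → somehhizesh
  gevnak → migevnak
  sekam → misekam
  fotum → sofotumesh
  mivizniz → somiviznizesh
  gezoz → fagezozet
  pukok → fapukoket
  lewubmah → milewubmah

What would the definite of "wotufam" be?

sekam and fotum both end in -m yet inflect differently (misekam, sofotumesh), so the final letter is not what conditions the rule; the last vowel is.
"wotufam" has last vowel 'a'. The stems whose last vowel is 'a' (sekam → misekam, gevnak → migevnak, lewubmah → milewubmah) add the prefix mi-.
The other patterns: stems whose last vowel is 'i' or 'u' add so- … -esh around the stem; stems whose last vowel is 'e' or 'o' add fa- … -et around the stem.
So wotufam → miwotufam.

miwotufam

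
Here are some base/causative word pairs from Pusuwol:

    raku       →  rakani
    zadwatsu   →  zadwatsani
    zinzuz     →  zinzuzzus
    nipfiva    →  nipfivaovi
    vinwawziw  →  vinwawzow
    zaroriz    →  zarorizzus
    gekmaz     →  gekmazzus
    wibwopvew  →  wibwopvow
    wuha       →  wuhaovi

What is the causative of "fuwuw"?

fuwow

vinwawziw and zaroriz both have last vowel 'i' yet inflect differently (vinwawzow, zarorizzus), so the last vowel is not what conditions the rule; the final letter is.
"fuwuw" ends in -w. The stems ending in -w (vinwawziw → vinwawzow, wibwopvew → wibwopvow) change the last vowel to 'o'.
So fuwuw → fuwow.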